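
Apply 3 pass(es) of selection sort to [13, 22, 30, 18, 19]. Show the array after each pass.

Pass 1: Select minimum 13 at index 0, swap -> [13, 22, 30, 18, 19]
Pass 2: Select minimum 18 at index 3, swap -> [13, 18, 30, 22, 19]
Pass 3: Select minimum 19 at index 4, swap -> [13, 18, 19, 22, 30]


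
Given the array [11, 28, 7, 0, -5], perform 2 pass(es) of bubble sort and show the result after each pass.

After pass 1: [11, 7, 0, -5, 28] (3 swaps)
After pass 2: [7, 0, -5, 11, 28] (3 swaps)
Total swaps: 6


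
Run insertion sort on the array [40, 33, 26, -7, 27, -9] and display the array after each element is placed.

First element 40 is already 'sorted'
Insert 33: shifted 1 elements -> [33, 40, 26, -7, 27, -9]
Insert 26: shifted 2 elements -> [26, 33, 40, -7, 27, -9]
Insert -7: shifted 3 elements -> [-7, 26, 33, 40, 27, -9]
Insert 27: shifted 2 elements -> [-7, 26, 27, 33, 40, -9]
Insert -9: shifted 5 elements -> [-9, -7, 26, 27, 33, 40]


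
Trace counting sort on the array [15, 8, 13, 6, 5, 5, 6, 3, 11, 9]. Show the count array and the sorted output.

Count array: [0, 0, 0, 1, 0, 2, 2, 0, 1, 1, 0, 1, 0, 1, 0, 1]
(count[i] = number of elements equal to i)
Cumulative count: [0, 0, 0, 1, 1, 3, 5, 5, 6, 7, 7, 8, 8, 9, 9, 10]
Sorted: [3, 5, 5, 6, 6, 8, 9, 11, 13, 15]


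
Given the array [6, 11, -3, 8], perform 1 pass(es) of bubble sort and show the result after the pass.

After pass 1: [6, -3, 8, 11] (2 swaps)
Total swaps: 2


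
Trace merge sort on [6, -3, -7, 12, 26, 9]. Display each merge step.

Divide and conquer:
  Merge [-3] + [-7] -> [-7, -3]
  Merge [6] + [-7, -3] -> [-7, -3, 6]
  Merge [26] + [9] -> [9, 26]
  Merge [12] + [9, 26] -> [9, 12, 26]
  Merge [-7, -3, 6] + [9, 12, 26] -> [-7, -3, 6, 9, 12, 26]


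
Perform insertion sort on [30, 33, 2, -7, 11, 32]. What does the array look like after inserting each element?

First element 30 is already 'sorted'
Insert 33: shifted 0 elements -> [30, 33, 2, -7, 11, 32]
Insert 2: shifted 2 elements -> [2, 30, 33, -7, 11, 32]
Insert -7: shifted 3 elements -> [-7, 2, 30, 33, 11, 32]
Insert 11: shifted 2 elements -> [-7, 2, 11, 30, 33, 32]
Insert 32: shifted 1 elements -> [-7, 2, 11, 30, 32, 33]


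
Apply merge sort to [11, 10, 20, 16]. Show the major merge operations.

Divide and conquer:
  Merge [11] + [10] -> [10, 11]
  Merge [20] + [16] -> [16, 20]
  Merge [10, 11] + [16, 20] -> [10, 11, 16, 20]


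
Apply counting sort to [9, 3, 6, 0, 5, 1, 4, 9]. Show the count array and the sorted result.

Count array: [1, 1, 0, 1, 1, 1, 1, 0, 0, 2]
(count[i] = number of elements equal to i)
Cumulative count: [1, 2, 2, 3, 4, 5, 6, 6, 6, 8]
Sorted: [0, 1, 3, 4, 5, 6, 9, 9]


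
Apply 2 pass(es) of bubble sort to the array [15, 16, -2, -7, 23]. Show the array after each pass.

After pass 1: [15, -2, -7, 16, 23] (2 swaps)
After pass 2: [-2, -7, 15, 16, 23] (2 swaps)
Total swaps: 4


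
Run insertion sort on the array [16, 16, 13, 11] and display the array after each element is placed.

First element 16 is already 'sorted'
Insert 16: shifted 0 elements -> [16, 16, 13, 11]
Insert 13: shifted 2 elements -> [13, 16, 16, 11]
Insert 11: shifted 3 elements -> [11, 13, 16, 16]


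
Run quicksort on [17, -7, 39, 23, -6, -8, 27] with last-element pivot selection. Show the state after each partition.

Partition 1: pivot=27 at index 5 -> [17, -7, 23, -6, -8, 27, 39]
Partition 2: pivot=-8 at index 0 -> [-8, -7, 23, -6, 17, 27, 39]
Partition 3: pivot=17 at index 3 -> [-8, -7, -6, 17, 23, 27, 39]
Partition 4: pivot=-6 at index 2 -> [-8, -7, -6, 17, 23, 27, 39]


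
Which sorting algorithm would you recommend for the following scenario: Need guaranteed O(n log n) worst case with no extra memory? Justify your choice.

Best choice: Heapsort
Reason: Heapsort is O(n log n) worst case and sorts in-place; quicksort can degrade to O(n^2)


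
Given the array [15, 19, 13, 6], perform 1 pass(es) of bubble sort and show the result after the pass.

After pass 1: [15, 13, 6, 19] (2 swaps)
Total swaps: 2


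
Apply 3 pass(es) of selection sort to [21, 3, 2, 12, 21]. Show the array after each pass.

Pass 1: Select minimum 2 at index 2, swap -> [2, 3, 21, 12, 21]
Pass 2: Select minimum 3 at index 1, swap -> [2, 3, 21, 12, 21]
Pass 3: Select minimum 12 at index 3, swap -> [2, 3, 12, 21, 21]


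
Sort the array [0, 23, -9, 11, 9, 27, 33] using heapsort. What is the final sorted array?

Build heap: [33, 23, 27, 11, 9, 0, -9]
Extract 33: [27, 23, 0, 11, 9, -9, 33]
Extract 27: [23, 11, 0, -9, 9, 27, 33]
Extract 23: [11, 9, 0, -9, 23, 27, 33]
Extract 11: [9, -9, 0, 11, 23, 27, 33]
Extract 9: [0, -9, 9, 11, 23, 27, 33]
Extract 0: [-9, 0, 9, 11, 23, 27, 33]


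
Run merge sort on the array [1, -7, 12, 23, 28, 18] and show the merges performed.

Divide and conquer:
  Merge [-7] + [12] -> [-7, 12]
  Merge [1] + [-7, 12] -> [-7, 1, 12]
  Merge [28] + [18] -> [18, 28]
  Merge [23] + [18, 28] -> [18, 23, 28]
  Merge [-7, 1, 12] + [18, 23, 28] -> [-7, 1, 12, 18, 23, 28]


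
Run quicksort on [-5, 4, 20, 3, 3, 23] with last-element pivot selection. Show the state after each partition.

Partition 1: pivot=23 at index 5 -> [-5, 4, 20, 3, 3, 23]
Partition 2: pivot=3 at index 2 -> [-5, 3, 3, 4, 20, 23]
Partition 3: pivot=3 at index 1 -> [-5, 3, 3, 4, 20, 23]
Partition 4: pivot=20 at index 4 -> [-5, 3, 3, 4, 20, 23]


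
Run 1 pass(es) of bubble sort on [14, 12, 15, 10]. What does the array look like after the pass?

After pass 1: [12, 14, 10, 15] (2 swaps)
Total swaps: 2


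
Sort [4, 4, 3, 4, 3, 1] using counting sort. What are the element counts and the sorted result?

Count array: [0, 1, 0, 2, 3]
(count[i] = number of elements equal to i)
Cumulative count: [0, 1, 1, 3, 6]
Sorted: [1, 3, 3, 4, 4, 4]


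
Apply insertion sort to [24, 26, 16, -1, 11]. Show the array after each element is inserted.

First element 24 is already 'sorted'
Insert 26: shifted 0 elements -> [24, 26, 16, -1, 11]
Insert 16: shifted 2 elements -> [16, 24, 26, -1, 11]
Insert -1: shifted 3 elements -> [-1, 16, 24, 26, 11]
Insert 11: shifted 3 elements -> [-1, 11, 16, 24, 26]


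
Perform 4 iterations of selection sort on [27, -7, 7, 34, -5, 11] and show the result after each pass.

Pass 1: Select minimum -7 at index 1, swap -> [-7, 27, 7, 34, -5, 11]
Pass 2: Select minimum -5 at index 4, swap -> [-7, -5, 7, 34, 27, 11]
Pass 3: Select minimum 7 at index 2, swap -> [-7, -5, 7, 34, 27, 11]
Pass 4: Select minimum 11 at index 5, swap -> [-7, -5, 7, 11, 27, 34]


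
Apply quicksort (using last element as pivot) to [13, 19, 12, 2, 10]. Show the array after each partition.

Partition 1: pivot=10 at index 1 -> [2, 10, 12, 13, 19]
Partition 2: pivot=19 at index 4 -> [2, 10, 12, 13, 19]
Partition 3: pivot=13 at index 3 -> [2, 10, 12, 13, 19]


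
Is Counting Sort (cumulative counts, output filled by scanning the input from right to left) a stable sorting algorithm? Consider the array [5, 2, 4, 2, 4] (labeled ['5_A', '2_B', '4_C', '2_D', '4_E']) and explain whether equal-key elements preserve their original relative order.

Trace Counting Sort on the labeled array (the key is the number; the letter only tracks identity):
  Counts for values 0..5: [0, 0, 2, 0, 2, 1]
  Cumulative counts: [0, 0, 2, 2, 4, 5]
  Scan right to left: place 4_E at output index 3
  Scan right to left: place 2_D at output index 1
  Scan right to left: place 4_C at output index 2
  Scan right to left: place 2_B at output index 0
  Scan right to left: place 5_A at output index 4
  Output: [2_B, 2_D, 4_C, 4_E, 5_A]
Equal keys:
  value 2: originally 2_B, 2_D; after sorting 2_B, 2_D -> order preserved
  value 4: originally 4_C, 4_E; after sorting 4_C, 4_E -> order preserved
All equal keys kept their original relative order. Counting Sort is stable: scanning the input right to left with decreasing cumulative counts places later duplicates at later output positions.
Answer: Stable


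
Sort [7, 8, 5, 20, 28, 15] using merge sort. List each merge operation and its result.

Divide and conquer:
  Merge [8] + [5] -> [5, 8]
  Merge [7] + [5, 8] -> [5, 7, 8]
  Merge [28] + [15] -> [15, 28]
  Merge [20] + [15, 28] -> [15, 20, 28]
  Merge [5, 7, 8] + [15, 20, 28] -> [5, 7, 8, 15, 20, 28]


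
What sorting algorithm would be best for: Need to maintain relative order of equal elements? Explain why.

Best choice: Merge sort or Insertion sort
Reason: Both are stable; quicksort and heapsort are not stable


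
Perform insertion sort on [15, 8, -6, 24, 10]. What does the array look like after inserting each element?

First element 15 is already 'sorted'
Insert 8: shifted 1 elements -> [8, 15, -6, 24, 10]
Insert -6: shifted 2 elements -> [-6, 8, 15, 24, 10]
Insert 24: shifted 0 elements -> [-6, 8, 15, 24, 10]
Insert 10: shifted 2 elements -> [-6, 8, 10, 15, 24]


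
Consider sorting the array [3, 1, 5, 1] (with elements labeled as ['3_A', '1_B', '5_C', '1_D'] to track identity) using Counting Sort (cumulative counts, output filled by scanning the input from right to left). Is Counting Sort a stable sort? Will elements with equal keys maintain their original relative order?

Trace Counting Sort on the labeled array (the key is the number; the letter only tracks identity):
  Counts for values 0..5: [0, 2, 0, 1, 0, 1]
  Cumulative counts: [0, 2, 2, 3, 3, 4]
  Scan right to left: place 1_D at output index 1
  Scan right to left: place 5_C at output index 3
  Scan right to left: place 1_B at output index 0
  Scan right to left: place 3_A at output index 2
  Output: [1_B, 1_D, 3_A, 5_C]
Equal keys:
  value 1: originally 1_B, 1_D; after sorting 1_B, 1_D -> order preserved
All equal keys kept their original relative order. Counting Sort is stable: scanning the input right to left with decreasing cumulative counts places later duplicates at later output positions.
Answer: Stable


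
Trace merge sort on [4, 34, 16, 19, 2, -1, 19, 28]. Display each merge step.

Divide and conquer:
  Merge [4] + [34] -> [4, 34]
  Merge [16] + [19] -> [16, 19]
  Merge [4, 34] + [16, 19] -> [4, 16, 19, 34]
  Merge [2] + [-1] -> [-1, 2]
  Merge [19] + [28] -> [19, 28]
  Merge [-1, 2] + [19, 28] -> [-1, 2, 19, 28]
  Merge [4, 16, 19, 34] + [-1, 2, 19, 28] -> [-1, 2, 4, 16, 19, 19, 28, 34]


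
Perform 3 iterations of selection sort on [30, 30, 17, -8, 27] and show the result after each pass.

Pass 1: Select minimum -8 at index 3, swap -> [-8, 30, 17, 30, 27]
Pass 2: Select minimum 17 at index 2, swap -> [-8, 17, 30, 30, 27]
Pass 3: Select minimum 27 at index 4, swap -> [-8, 17, 27, 30, 30]


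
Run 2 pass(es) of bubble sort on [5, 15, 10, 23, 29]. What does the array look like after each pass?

After pass 1: [5, 10, 15, 23, 29] (1 swaps)
After pass 2: [5, 10, 15, 23, 29] (0 swaps)
Total swaps: 1


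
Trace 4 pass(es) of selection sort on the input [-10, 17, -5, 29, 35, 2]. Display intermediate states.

Pass 1: Select minimum -10 at index 0, swap -> [-10, 17, -5, 29, 35, 2]
Pass 2: Select minimum -5 at index 2, swap -> [-10, -5, 17, 29, 35, 2]
Pass 3: Select minimum 2 at index 5, swap -> [-10, -5, 2, 29, 35, 17]
Pass 4: Select minimum 17 at index 5, swap -> [-10, -5, 2, 17, 35, 29]


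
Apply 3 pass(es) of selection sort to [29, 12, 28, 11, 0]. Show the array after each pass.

Pass 1: Select minimum 0 at index 4, swap -> [0, 12, 28, 11, 29]
Pass 2: Select minimum 11 at index 3, swap -> [0, 11, 28, 12, 29]
Pass 3: Select minimum 12 at index 3, swap -> [0, 11, 12, 28, 29]


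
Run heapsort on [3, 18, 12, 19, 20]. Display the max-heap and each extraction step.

Build heap: [20, 19, 12, 3, 18]
Extract 20: [19, 18, 12, 3, 20]
Extract 19: [18, 3, 12, 19, 20]
Extract 18: [12, 3, 18, 19, 20]
Extract 12: [3, 12, 18, 19, 20]


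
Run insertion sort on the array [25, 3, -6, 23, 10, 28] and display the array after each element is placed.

First element 25 is already 'sorted'
Insert 3: shifted 1 elements -> [3, 25, -6, 23, 10, 28]
Insert -6: shifted 2 elements -> [-6, 3, 25, 23, 10, 28]
Insert 23: shifted 1 elements -> [-6, 3, 23, 25, 10, 28]
Insert 10: shifted 2 elements -> [-6, 3, 10, 23, 25, 28]
Insert 28: shifted 0 elements -> [-6, 3, 10, 23, 25, 28]


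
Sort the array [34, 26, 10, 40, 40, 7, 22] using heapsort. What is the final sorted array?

Build heap: [40, 40, 22, 26, 34, 7, 10]
Extract 40: [40, 34, 22, 26, 10, 7, 40]
Extract 40: [34, 26, 22, 7, 10, 40, 40]
Extract 34: [26, 10, 22, 7, 34, 40, 40]
Extract 26: [22, 10, 7, 26, 34, 40, 40]
Extract 22: [10, 7, 22, 26, 34, 40, 40]
Extract 10: [7, 10, 22, 26, 34, 40, 40]


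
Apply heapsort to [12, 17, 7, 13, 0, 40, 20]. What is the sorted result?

Build heap: [40, 17, 20, 13, 0, 7, 12]
Extract 40: [20, 17, 12, 13, 0, 7, 40]
Extract 20: [17, 13, 12, 7, 0, 20, 40]
Extract 17: [13, 7, 12, 0, 17, 20, 40]
Extract 13: [12, 7, 0, 13, 17, 20, 40]
Extract 12: [7, 0, 12, 13, 17, 20, 40]
Extract 7: [0, 7, 12, 13, 17, 20, 40]


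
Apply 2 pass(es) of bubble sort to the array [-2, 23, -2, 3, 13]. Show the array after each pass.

After pass 1: [-2, -2, 3, 13, 23] (3 swaps)
After pass 2: [-2, -2, 3, 13, 23] (0 swaps)
Total swaps: 3


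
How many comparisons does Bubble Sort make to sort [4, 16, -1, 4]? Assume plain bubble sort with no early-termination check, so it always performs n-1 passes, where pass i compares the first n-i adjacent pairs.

Pass 1: compare adjacent pairs (0,1)..(2,3) = 3 comparison(s), 2 swap(s) -> [4, -1, 4, 16]
Pass 2: compare adjacent pairs (0,1)..(1,2) = 2 comparison(s), 1 swap(s) -> [-1, 4, 4, 16]
Pass 3: compare adjacent pairs (0,1)..(0,1) = 1 comparison(s), 0 swap(s) -> [-1, 4, 4, 16]
Total comparisons: 3 + 2 + 1 = 6


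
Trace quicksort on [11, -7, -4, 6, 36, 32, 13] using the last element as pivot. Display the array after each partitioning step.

Partition 1: pivot=13 at index 4 -> [11, -7, -4, 6, 13, 32, 36]
Partition 2: pivot=6 at index 2 -> [-7, -4, 6, 11, 13, 32, 36]
Partition 3: pivot=-4 at index 1 -> [-7, -4, 6, 11, 13, 32, 36]
Partition 4: pivot=36 at index 6 -> [-7, -4, 6, 11, 13, 32, 36]


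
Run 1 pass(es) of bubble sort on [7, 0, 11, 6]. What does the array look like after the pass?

After pass 1: [0, 7, 6, 11] (2 swaps)
Total swaps: 2


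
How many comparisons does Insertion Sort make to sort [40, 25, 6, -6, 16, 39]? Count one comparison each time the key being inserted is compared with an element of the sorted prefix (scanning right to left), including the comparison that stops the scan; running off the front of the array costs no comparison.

Insert 25: 40 > 25 (shift), reached front = 1 comparison(s) -> [25, 40, 6, -6, 16, 39]
Insert 6: 40 > 6 (shift), 25 > 6 (shift), reached front = 2 comparison(s) -> [6, 25, 40, -6, 16, 39]
Insert -6: 40 > -6 (shift), 25 > -6 (shift), 6 > -6 (shift), reached front = 3 comparison(s) -> [-6, 6, 25, 40, 16, 39]
Insert 16: 40 > 16 (shift), 25 > 16 (shift), 6 <= 16 (stop) = 3 comparison(s) -> [-6, 6, 16, 25, 40, 39]
Insert 39: 40 > 39 (shift), 25 <= 39 (stop) = 2 comparison(s) -> [-6, 6, 16, 25, 39, 40]
Total comparisons: 1 + 2 + 3 + 3 + 2 = 11


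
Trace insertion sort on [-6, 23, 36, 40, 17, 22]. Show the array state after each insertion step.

First element -6 is already 'sorted'
Insert 23: shifted 0 elements -> [-6, 23, 36, 40, 17, 22]
Insert 36: shifted 0 elements -> [-6, 23, 36, 40, 17, 22]
Insert 40: shifted 0 elements -> [-6, 23, 36, 40, 17, 22]
Insert 17: shifted 3 elements -> [-6, 17, 23, 36, 40, 22]
Insert 22: shifted 3 elements -> [-6, 17, 22, 23, 36, 40]


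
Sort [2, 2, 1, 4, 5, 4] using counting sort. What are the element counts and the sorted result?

Count array: [0, 1, 2, 0, 2, 1]
(count[i] = number of elements equal to i)
Cumulative count: [0, 1, 3, 3, 5, 6]
Sorted: [1, 2, 2, 4, 4, 5]


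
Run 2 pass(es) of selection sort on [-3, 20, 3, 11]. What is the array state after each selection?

Pass 1: Select minimum -3 at index 0, swap -> [-3, 20, 3, 11]
Pass 2: Select minimum 3 at index 2, swap -> [-3, 3, 20, 11]


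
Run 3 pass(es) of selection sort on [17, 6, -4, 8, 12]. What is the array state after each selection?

Pass 1: Select minimum -4 at index 2, swap -> [-4, 6, 17, 8, 12]
Pass 2: Select minimum 6 at index 1, swap -> [-4, 6, 17, 8, 12]
Pass 3: Select minimum 8 at index 3, swap -> [-4, 6, 8, 17, 12]


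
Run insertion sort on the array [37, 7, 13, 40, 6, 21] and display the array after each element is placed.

First element 37 is already 'sorted'
Insert 7: shifted 1 elements -> [7, 37, 13, 40, 6, 21]
Insert 13: shifted 1 elements -> [7, 13, 37, 40, 6, 21]
Insert 40: shifted 0 elements -> [7, 13, 37, 40, 6, 21]
Insert 6: shifted 4 elements -> [6, 7, 13, 37, 40, 21]
Insert 21: shifted 2 elements -> [6, 7, 13, 21, 37, 40]


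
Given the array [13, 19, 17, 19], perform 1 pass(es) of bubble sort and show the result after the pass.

After pass 1: [13, 17, 19, 19] (1 swaps)
Total swaps: 1


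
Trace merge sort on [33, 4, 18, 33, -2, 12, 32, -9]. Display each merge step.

Divide and conquer:
  Merge [33] + [4] -> [4, 33]
  Merge [18] + [33] -> [18, 33]
  Merge [4, 33] + [18, 33] -> [4, 18, 33, 33]
  Merge [-2] + [12] -> [-2, 12]
  Merge [32] + [-9] -> [-9, 32]
  Merge [-2, 12] + [-9, 32] -> [-9, -2, 12, 32]
  Merge [4, 18, 33, 33] + [-9, -2, 12, 32] -> [-9, -2, 4, 12, 18, 32, 33, 33]


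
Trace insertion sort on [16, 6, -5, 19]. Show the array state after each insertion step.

First element 16 is already 'sorted'
Insert 6: shifted 1 elements -> [6, 16, -5, 19]
Insert -5: shifted 2 elements -> [-5, 6, 16, 19]
Insert 19: shifted 0 elements -> [-5, 6, 16, 19]


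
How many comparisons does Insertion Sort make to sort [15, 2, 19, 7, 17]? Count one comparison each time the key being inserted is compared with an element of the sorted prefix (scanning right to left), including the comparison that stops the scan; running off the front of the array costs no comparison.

Insert 2: 15 > 2 (shift), reached front = 1 comparison(s) -> [2, 15, 19, 7, 17]
Insert 19: 15 <= 19 (stop) = 1 comparison(s) -> [2, 15, 19, 7, 17]
Insert 7: 19 > 7 (shift), 15 > 7 (shift), 2 <= 7 (stop) = 3 comparison(s) -> [2, 7, 15, 19, 17]
Insert 17: 19 > 17 (shift), 15 <= 17 (stop) = 2 comparison(s) -> [2, 7, 15, 17, 19]
Total comparisons: 1 + 1 + 3 + 2 = 7


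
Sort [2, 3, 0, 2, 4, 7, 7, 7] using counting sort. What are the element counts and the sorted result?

Count array: [1, 0, 2, 1, 1, 0, 0, 3]
(count[i] = number of elements equal to i)
Cumulative count: [1, 1, 3, 4, 5, 5, 5, 8]
Sorted: [0, 2, 2, 3, 4, 7, 7, 7]


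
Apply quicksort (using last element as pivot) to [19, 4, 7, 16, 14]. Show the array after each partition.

Partition 1: pivot=14 at index 2 -> [4, 7, 14, 16, 19]
Partition 2: pivot=7 at index 1 -> [4, 7, 14, 16, 19]
Partition 3: pivot=19 at index 4 -> [4, 7, 14, 16, 19]


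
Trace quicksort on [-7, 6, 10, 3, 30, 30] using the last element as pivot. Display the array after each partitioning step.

Partition 1: pivot=30 at index 5 -> [-7, 6, 10, 3, 30, 30]
Partition 2: pivot=30 at index 4 -> [-7, 6, 10, 3, 30, 30]
Partition 3: pivot=3 at index 1 -> [-7, 3, 10, 6, 30, 30]
Partition 4: pivot=6 at index 2 -> [-7, 3, 6, 10, 30, 30]


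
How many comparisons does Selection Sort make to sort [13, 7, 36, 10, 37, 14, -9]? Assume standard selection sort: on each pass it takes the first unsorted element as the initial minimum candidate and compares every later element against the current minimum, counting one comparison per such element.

Pass 1: scan indices 1..6 for the minimum = 6 comparison(s); min is -9, place at index 0 -> [-9, 7, 36, 10, 37, 14, 13]
Pass 2: scan indices 2..6 for the minimum = 5 comparison(s); min is 7, place at index 1 -> [-9, 7, 36, 10, 37, 14, 13]
Pass 3: scan indices 3..6 for the minimum = 4 comparison(s); min is 10, place at index 2 -> [-9, 7, 10, 36, 37, 14, 13]
Pass 4: scan indices 4..6 for the minimum = 3 comparison(s); min is 13, place at index 3 -> [-9, 7, 10, 13, 37, 14, 36]
Pass 5: scan indices 5..6 for the minimum = 2 comparison(s); min is 14, place at index 4 -> [-9, 7, 10, 13, 14, 37, 36]
Pass 6: scan indices 6..6 for the minimum = 1 comparison(s); min is 36, place at index 5 -> [-9, 7, 10, 13, 14, 36, 37]
Selection sort always scans the whole unsorted suffix, so the count is (n-1) + (n-2) + ... + 1 = n(n-1)/2 = 7*6/2 = 21 regardless of the input order.
Total comparisons: 6 + 5 + 4 + 3 + 2 + 1 = 21


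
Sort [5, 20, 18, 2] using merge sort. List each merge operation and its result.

Divide and conquer:
  Merge [5] + [20] -> [5, 20]
  Merge [18] + [2] -> [2, 18]
  Merge [5, 20] + [2, 18] -> [2, 5, 18, 20]


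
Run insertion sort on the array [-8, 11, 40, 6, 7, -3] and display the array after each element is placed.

First element -8 is already 'sorted'
Insert 11: shifted 0 elements -> [-8, 11, 40, 6, 7, -3]
Insert 40: shifted 0 elements -> [-8, 11, 40, 6, 7, -3]
Insert 6: shifted 2 elements -> [-8, 6, 11, 40, 7, -3]
Insert 7: shifted 2 elements -> [-8, 6, 7, 11, 40, -3]
Insert -3: shifted 4 elements -> [-8, -3, 6, 7, 11, 40]


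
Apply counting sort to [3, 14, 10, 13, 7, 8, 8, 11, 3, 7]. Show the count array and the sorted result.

Count array: [0, 0, 0, 2, 0, 0, 0, 2, 2, 0, 1, 1, 0, 1, 1]
(count[i] = number of elements equal to i)
Cumulative count: [0, 0, 0, 2, 2, 2, 2, 4, 6, 6, 7, 8, 8, 9, 10]
Sorted: [3, 3, 7, 7, 8, 8, 10, 11, 13, 14]


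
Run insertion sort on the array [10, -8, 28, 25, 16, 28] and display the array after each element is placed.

First element 10 is already 'sorted'
Insert -8: shifted 1 elements -> [-8, 10, 28, 25, 16, 28]
Insert 28: shifted 0 elements -> [-8, 10, 28, 25, 16, 28]
Insert 25: shifted 1 elements -> [-8, 10, 25, 28, 16, 28]
Insert 16: shifted 2 elements -> [-8, 10, 16, 25, 28, 28]
Insert 28: shifted 0 elements -> [-8, 10, 16, 25, 28, 28]


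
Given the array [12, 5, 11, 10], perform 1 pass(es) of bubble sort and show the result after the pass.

After pass 1: [5, 11, 10, 12] (3 swaps)
Total swaps: 3


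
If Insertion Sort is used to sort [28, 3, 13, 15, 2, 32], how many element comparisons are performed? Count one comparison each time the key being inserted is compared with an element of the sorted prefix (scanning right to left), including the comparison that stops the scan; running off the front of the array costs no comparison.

Insert 3: 28 > 3 (shift), reached front = 1 comparison(s) -> [3, 28, 13, 15, 2, 32]
Insert 13: 28 > 13 (shift), 3 <= 13 (stop) = 2 comparison(s) -> [3, 13, 28, 15, 2, 32]
Insert 15: 28 > 15 (shift), 13 <= 15 (stop) = 2 comparison(s) -> [3, 13, 15, 28, 2, 32]
Insert 2: 28 > 2 (shift), 15 > 2 (shift), 13 > 2 (shift), 3 > 2 (shift), reached front = 4 comparison(s) -> [2, 3, 13, 15, 28, 32]
Insert 32: 28 <= 32 (stop) = 1 comparison(s) -> [2, 3, 13, 15, 28, 32]
Total comparisons: 1 + 2 + 2 + 4 + 1 = 10


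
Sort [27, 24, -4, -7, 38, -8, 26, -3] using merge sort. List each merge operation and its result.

Divide and conquer:
  Merge [27] + [24] -> [24, 27]
  Merge [-4] + [-7] -> [-7, -4]
  Merge [24, 27] + [-7, -4] -> [-7, -4, 24, 27]
  Merge [38] + [-8] -> [-8, 38]
  Merge [26] + [-3] -> [-3, 26]
  Merge [-8, 38] + [-3, 26] -> [-8, -3, 26, 38]
  Merge [-7, -4, 24, 27] + [-8, -3, 26, 38] -> [-8, -7, -4, -3, 24, 26, 27, 38]


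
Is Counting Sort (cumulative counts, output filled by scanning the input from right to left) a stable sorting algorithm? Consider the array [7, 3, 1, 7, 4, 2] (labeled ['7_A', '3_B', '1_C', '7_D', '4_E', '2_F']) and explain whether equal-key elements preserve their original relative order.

Trace Counting Sort on the labeled array (the key is the number; the letter only tracks identity):
  Counts for values 0..7: [0, 1, 1, 1, 1, 0, 0, 2]
  Cumulative counts: [0, 1, 2, 3, 4, 4, 4, 6]
  Scan right to left: place 2_F at output index 1
  Scan right to left: place 4_E at output index 3
  Scan right to left: place 7_D at output index 5
  Scan right to left: place 1_C at output index 0
  Scan right to left: place 3_B at output index 2
  Scan right to left: place 7_A at output index 4
  Output: [1_C, 2_F, 3_B, 4_E, 7_A, 7_D]
Equal keys:
  value 7: originally 7_A, 7_D; after sorting 7_A, 7_D -> order preserved
All equal keys kept their original relative order. Counting Sort is stable: scanning the input right to left with decreasing cumulative counts places later duplicates at later output positions.
Answer: Stable


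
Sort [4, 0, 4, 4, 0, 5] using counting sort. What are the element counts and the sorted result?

Count array: [2, 0, 0, 0, 3, 1]
(count[i] = number of elements equal to i)
Cumulative count: [2, 2, 2, 2, 5, 6]
Sorted: [0, 0, 4, 4, 4, 5]


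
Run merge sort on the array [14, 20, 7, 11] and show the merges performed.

Divide and conquer:
  Merge [14] + [20] -> [14, 20]
  Merge [7] + [11] -> [7, 11]
  Merge [14, 20] + [7, 11] -> [7, 11, 14, 20]


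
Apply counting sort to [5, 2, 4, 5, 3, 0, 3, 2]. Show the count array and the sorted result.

Count array: [1, 0, 2, 2, 1, 2]
(count[i] = number of elements equal to i)
Cumulative count: [1, 1, 3, 5, 6, 8]
Sorted: [0, 2, 2, 3, 3, 4, 5, 5]


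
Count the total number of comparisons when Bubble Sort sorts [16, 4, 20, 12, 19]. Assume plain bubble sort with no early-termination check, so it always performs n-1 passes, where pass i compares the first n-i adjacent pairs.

Pass 1: compare adjacent pairs (0,1)..(3,4) = 4 comparison(s), 3 swap(s) -> [4, 16, 12, 19, 20]
Pass 2: compare adjacent pairs (0,1)..(2,3) = 3 comparison(s), 1 swap(s) -> [4, 12, 16, 19, 20]
Pass 3: compare adjacent pairs (0,1)..(1,2) = 2 comparison(s), 0 swap(s) -> [4, 12, 16, 19, 20]
Pass 4: compare adjacent pairs (0,1)..(0,1) = 1 comparison(s), 0 swap(s) -> [4, 12, 16, 19, 20]
Total comparisons: 4 + 3 + 2 + 1 = 10


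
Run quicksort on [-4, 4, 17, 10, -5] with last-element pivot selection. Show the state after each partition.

Partition 1: pivot=-5 at index 0 -> [-5, 4, 17, 10, -4]
Partition 2: pivot=-4 at index 1 -> [-5, -4, 17, 10, 4]
Partition 3: pivot=4 at index 2 -> [-5, -4, 4, 10, 17]
Partition 4: pivot=17 at index 4 -> [-5, -4, 4, 10, 17]


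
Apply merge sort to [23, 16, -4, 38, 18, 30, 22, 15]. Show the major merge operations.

Divide and conquer:
  Merge [23] + [16] -> [16, 23]
  Merge [-4] + [38] -> [-4, 38]
  Merge [16, 23] + [-4, 38] -> [-4, 16, 23, 38]
  Merge [18] + [30] -> [18, 30]
  Merge [22] + [15] -> [15, 22]
  Merge [18, 30] + [15, 22] -> [15, 18, 22, 30]
  Merge [-4, 16, 23, 38] + [15, 18, 22, 30] -> [-4, 15, 16, 18, 22, 23, 30, 38]


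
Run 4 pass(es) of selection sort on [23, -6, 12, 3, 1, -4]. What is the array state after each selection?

Pass 1: Select minimum -6 at index 1, swap -> [-6, 23, 12, 3, 1, -4]
Pass 2: Select minimum -4 at index 5, swap -> [-6, -4, 12, 3, 1, 23]
Pass 3: Select minimum 1 at index 4, swap -> [-6, -4, 1, 3, 12, 23]
Pass 4: Select minimum 3 at index 3, swap -> [-6, -4, 1, 3, 12, 23]


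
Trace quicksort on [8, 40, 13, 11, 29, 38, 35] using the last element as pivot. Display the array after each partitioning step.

Partition 1: pivot=35 at index 4 -> [8, 13, 11, 29, 35, 38, 40]
Partition 2: pivot=29 at index 3 -> [8, 13, 11, 29, 35, 38, 40]
Partition 3: pivot=11 at index 1 -> [8, 11, 13, 29, 35, 38, 40]
Partition 4: pivot=40 at index 6 -> [8, 11, 13, 29, 35, 38, 40]


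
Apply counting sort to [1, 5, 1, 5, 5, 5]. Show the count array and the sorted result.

Count array: [0, 2, 0, 0, 0, 4]
(count[i] = number of elements equal to i)
Cumulative count: [0, 2, 2, 2, 2, 6]
Sorted: [1, 1, 5, 5, 5, 5]


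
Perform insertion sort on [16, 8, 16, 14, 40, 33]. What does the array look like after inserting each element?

First element 16 is already 'sorted'
Insert 8: shifted 1 elements -> [8, 16, 16, 14, 40, 33]
Insert 16: shifted 0 elements -> [8, 16, 16, 14, 40, 33]
Insert 14: shifted 2 elements -> [8, 14, 16, 16, 40, 33]
Insert 40: shifted 0 elements -> [8, 14, 16, 16, 40, 33]
Insert 33: shifted 1 elements -> [8, 14, 16, 16, 33, 40]


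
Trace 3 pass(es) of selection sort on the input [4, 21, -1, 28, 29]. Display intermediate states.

Pass 1: Select minimum -1 at index 2, swap -> [-1, 21, 4, 28, 29]
Pass 2: Select minimum 4 at index 2, swap -> [-1, 4, 21, 28, 29]
Pass 3: Select minimum 21 at index 2, swap -> [-1, 4, 21, 28, 29]


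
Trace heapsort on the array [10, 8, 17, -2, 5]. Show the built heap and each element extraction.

Build heap: [17, 8, 10, -2, 5]
Extract 17: [10, 8, 5, -2, 17]
Extract 10: [8, -2, 5, 10, 17]
Extract 8: [5, -2, 8, 10, 17]
Extract 5: [-2, 5, 8, 10, 17]


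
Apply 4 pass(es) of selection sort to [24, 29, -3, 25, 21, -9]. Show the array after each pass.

Pass 1: Select minimum -9 at index 5, swap -> [-9, 29, -3, 25, 21, 24]
Pass 2: Select minimum -3 at index 2, swap -> [-9, -3, 29, 25, 21, 24]
Pass 3: Select minimum 21 at index 4, swap -> [-9, -3, 21, 25, 29, 24]
Pass 4: Select minimum 24 at index 5, swap -> [-9, -3, 21, 24, 29, 25]


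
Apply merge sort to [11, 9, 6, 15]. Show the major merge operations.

Divide and conquer:
  Merge [11] + [9] -> [9, 11]
  Merge [6] + [15] -> [6, 15]
  Merge [9, 11] + [6, 15] -> [6, 9, 11, 15]


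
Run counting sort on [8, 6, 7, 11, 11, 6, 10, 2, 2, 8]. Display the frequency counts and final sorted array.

Count array: [0, 0, 2, 0, 0, 0, 2, 1, 2, 0, 1, 2]
(count[i] = number of elements equal to i)
Cumulative count: [0, 0, 2, 2, 2, 2, 4, 5, 7, 7, 8, 10]
Sorted: [2, 2, 6, 6, 7, 8, 8, 10, 11, 11]


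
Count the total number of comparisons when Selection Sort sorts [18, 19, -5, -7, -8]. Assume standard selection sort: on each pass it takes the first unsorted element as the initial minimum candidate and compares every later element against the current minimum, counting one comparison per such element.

Pass 1: scan indices 1..4 for the minimum = 4 comparison(s); min is -8, place at index 0 -> [-8, 19, -5, -7, 18]
Pass 2: scan indices 2..4 for the minimum = 3 comparison(s); min is -7, place at index 1 -> [-8, -7, -5, 19, 18]
Pass 3: scan indices 3..4 for the minimum = 2 comparison(s); min is -5, place at index 2 -> [-8, -7, -5, 19, 18]
Pass 4: scan indices 4..4 for the minimum = 1 comparison(s); min is 18, place at index 3 -> [-8, -7, -5, 18, 19]
Selection sort always scans the whole unsorted suffix, so the count is (n-1) + (n-2) + ... + 1 = n(n-1)/2 = 5*4/2 = 10 regardless of the input order.
Total comparisons: 4 + 3 + 2 + 1 = 10


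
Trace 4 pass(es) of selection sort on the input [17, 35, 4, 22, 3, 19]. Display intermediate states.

Pass 1: Select minimum 3 at index 4, swap -> [3, 35, 4, 22, 17, 19]
Pass 2: Select minimum 4 at index 2, swap -> [3, 4, 35, 22, 17, 19]
Pass 3: Select minimum 17 at index 4, swap -> [3, 4, 17, 22, 35, 19]
Pass 4: Select minimum 19 at index 5, swap -> [3, 4, 17, 19, 35, 22]


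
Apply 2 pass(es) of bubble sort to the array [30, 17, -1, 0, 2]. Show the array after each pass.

After pass 1: [17, -1, 0, 2, 30] (4 swaps)
After pass 2: [-1, 0, 2, 17, 30] (3 swaps)
Total swaps: 7


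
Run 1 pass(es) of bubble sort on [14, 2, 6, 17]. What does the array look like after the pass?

After pass 1: [2, 6, 14, 17] (2 swaps)
Total swaps: 2


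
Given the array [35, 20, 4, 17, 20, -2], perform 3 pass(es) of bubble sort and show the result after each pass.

After pass 1: [20, 4, 17, 20, -2, 35] (5 swaps)
After pass 2: [4, 17, 20, -2, 20, 35] (3 swaps)
After pass 3: [4, 17, -2, 20, 20, 35] (1 swaps)
Total swaps: 9


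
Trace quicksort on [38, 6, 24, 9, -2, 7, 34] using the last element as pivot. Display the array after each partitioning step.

Partition 1: pivot=34 at index 5 -> [6, 24, 9, -2, 7, 34, 38]
Partition 2: pivot=7 at index 2 -> [6, -2, 7, 24, 9, 34, 38]
Partition 3: pivot=-2 at index 0 -> [-2, 6, 7, 24, 9, 34, 38]
Partition 4: pivot=9 at index 3 -> [-2, 6, 7, 9, 24, 34, 38]


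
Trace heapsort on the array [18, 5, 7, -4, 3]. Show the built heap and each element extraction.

Build heap: [18, 5, 7, -4, 3]
Extract 18: [7, 5, 3, -4, 18]
Extract 7: [5, -4, 3, 7, 18]
Extract 5: [3, -4, 5, 7, 18]
Extract 3: [-4, 3, 5, 7, 18]


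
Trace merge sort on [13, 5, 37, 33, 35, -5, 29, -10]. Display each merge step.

Divide and conquer:
  Merge [13] + [5] -> [5, 13]
  Merge [37] + [33] -> [33, 37]
  Merge [5, 13] + [33, 37] -> [5, 13, 33, 37]
  Merge [35] + [-5] -> [-5, 35]
  Merge [29] + [-10] -> [-10, 29]
  Merge [-5, 35] + [-10, 29] -> [-10, -5, 29, 35]
  Merge [5, 13, 33, 37] + [-10, -5, 29, 35] -> [-10, -5, 5, 13, 29, 33, 35, 37]


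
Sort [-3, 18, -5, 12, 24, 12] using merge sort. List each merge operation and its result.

Divide and conquer:
  Merge [18] + [-5] -> [-5, 18]
  Merge [-3] + [-5, 18] -> [-5, -3, 18]
  Merge [24] + [12] -> [12, 24]
  Merge [12] + [12, 24] -> [12, 12, 24]
  Merge [-5, -3, 18] + [12, 12, 24] -> [-5, -3, 12, 12, 18, 24]


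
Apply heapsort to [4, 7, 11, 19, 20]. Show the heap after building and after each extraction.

Build heap: [20, 19, 11, 4, 7]
Extract 20: [19, 7, 11, 4, 20]
Extract 19: [11, 7, 4, 19, 20]
Extract 11: [7, 4, 11, 19, 20]
Extract 7: [4, 7, 11, 19, 20]


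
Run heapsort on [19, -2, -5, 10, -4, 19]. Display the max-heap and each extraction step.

Build heap: [19, 10, 19, -2, -4, -5]
Extract 19: [19, 10, -5, -2, -4, 19]
Extract 19: [10, -2, -5, -4, 19, 19]
Extract 10: [-2, -4, -5, 10, 19, 19]
Extract -2: [-4, -5, -2, 10, 19, 19]
Extract -4: [-5, -4, -2, 10, 19, 19]


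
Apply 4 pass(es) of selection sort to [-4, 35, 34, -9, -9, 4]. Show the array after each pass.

Pass 1: Select minimum -9 at index 3, swap -> [-9, 35, 34, -4, -9, 4]
Pass 2: Select minimum -9 at index 4, swap -> [-9, -9, 34, -4, 35, 4]
Pass 3: Select minimum -4 at index 3, swap -> [-9, -9, -4, 34, 35, 4]
Pass 4: Select minimum 4 at index 5, swap -> [-9, -9, -4, 4, 35, 34]


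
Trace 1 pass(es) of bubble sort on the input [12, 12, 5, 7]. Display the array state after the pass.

After pass 1: [12, 5, 7, 12] (2 swaps)
Total swaps: 2


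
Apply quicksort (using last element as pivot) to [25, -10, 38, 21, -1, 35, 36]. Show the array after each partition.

Partition 1: pivot=36 at index 5 -> [25, -10, 21, -1, 35, 36, 38]
Partition 2: pivot=35 at index 4 -> [25, -10, 21, -1, 35, 36, 38]
Partition 3: pivot=-1 at index 1 -> [-10, -1, 21, 25, 35, 36, 38]
Partition 4: pivot=25 at index 3 -> [-10, -1, 21, 25, 35, 36, 38]


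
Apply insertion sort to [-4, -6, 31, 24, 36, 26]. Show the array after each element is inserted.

First element -4 is already 'sorted'
Insert -6: shifted 1 elements -> [-6, -4, 31, 24, 36, 26]
Insert 31: shifted 0 elements -> [-6, -4, 31, 24, 36, 26]
Insert 24: shifted 1 elements -> [-6, -4, 24, 31, 36, 26]
Insert 36: shifted 0 elements -> [-6, -4, 24, 31, 36, 26]
Insert 26: shifted 2 elements -> [-6, -4, 24, 26, 31, 36]


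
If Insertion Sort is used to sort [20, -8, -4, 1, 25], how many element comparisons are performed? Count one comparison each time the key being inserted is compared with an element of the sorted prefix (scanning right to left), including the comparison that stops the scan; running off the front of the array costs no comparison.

Insert -8: 20 > -8 (shift), reached front = 1 comparison(s) -> [-8, 20, -4, 1, 25]
Insert -4: 20 > -4 (shift), -8 <= -4 (stop) = 2 comparison(s) -> [-8, -4, 20, 1, 25]
Insert 1: 20 > 1 (shift), -4 <= 1 (stop) = 2 comparison(s) -> [-8, -4, 1, 20, 25]
Insert 25: 20 <= 25 (stop) = 1 comparison(s) -> [-8, -4, 1, 20, 25]
Total comparisons: 1 + 2 + 2 + 1 = 6


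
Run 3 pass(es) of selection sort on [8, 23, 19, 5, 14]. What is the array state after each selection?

Pass 1: Select minimum 5 at index 3, swap -> [5, 23, 19, 8, 14]
Pass 2: Select minimum 8 at index 3, swap -> [5, 8, 19, 23, 14]
Pass 3: Select minimum 14 at index 4, swap -> [5, 8, 14, 23, 19]


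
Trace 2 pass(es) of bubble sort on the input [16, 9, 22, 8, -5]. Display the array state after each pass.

After pass 1: [9, 16, 8, -5, 22] (3 swaps)
After pass 2: [9, 8, -5, 16, 22] (2 swaps)
Total swaps: 5


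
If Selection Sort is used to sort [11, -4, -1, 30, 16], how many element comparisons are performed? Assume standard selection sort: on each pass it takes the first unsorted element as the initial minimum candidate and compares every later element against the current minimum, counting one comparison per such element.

Pass 1: scan indices 1..4 for the minimum = 4 comparison(s); min is -4, place at index 0 -> [-4, 11, -1, 30, 16]
Pass 2: scan indices 2..4 for the minimum = 3 comparison(s); min is -1, place at index 1 -> [-4, -1, 11, 30, 16]
Pass 3: scan indices 3..4 for the minimum = 2 comparison(s); min is 11, place at index 2 -> [-4, -1, 11, 30, 16]
Pass 4: scan indices 4..4 for the minimum = 1 comparison(s); min is 16, place at index 3 -> [-4, -1, 11, 16, 30]
Selection sort always scans the whole unsorted suffix, so the count is (n-1) + (n-2) + ... + 1 = n(n-1)/2 = 5*4/2 = 10 regardless of the input order.
Total comparisons: 4 + 3 + 2 + 1 = 10


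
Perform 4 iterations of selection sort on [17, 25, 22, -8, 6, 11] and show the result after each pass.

Pass 1: Select minimum -8 at index 3, swap -> [-8, 25, 22, 17, 6, 11]
Pass 2: Select minimum 6 at index 4, swap -> [-8, 6, 22, 17, 25, 11]
Pass 3: Select minimum 11 at index 5, swap -> [-8, 6, 11, 17, 25, 22]
Pass 4: Select minimum 17 at index 3, swap -> [-8, 6, 11, 17, 25, 22]


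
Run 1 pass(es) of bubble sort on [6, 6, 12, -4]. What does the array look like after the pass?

After pass 1: [6, 6, -4, 12] (1 swaps)
Total swaps: 1


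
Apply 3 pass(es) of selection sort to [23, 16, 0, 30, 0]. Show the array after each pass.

Pass 1: Select minimum 0 at index 2, swap -> [0, 16, 23, 30, 0]
Pass 2: Select minimum 0 at index 4, swap -> [0, 0, 23, 30, 16]
Pass 3: Select minimum 16 at index 4, swap -> [0, 0, 16, 30, 23]


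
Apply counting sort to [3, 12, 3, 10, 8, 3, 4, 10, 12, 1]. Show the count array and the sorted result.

Count array: [0, 1, 0, 3, 1, 0, 0, 0, 1, 0, 2, 0, 2]
(count[i] = number of elements equal to i)
Cumulative count: [0, 1, 1, 4, 5, 5, 5, 5, 6, 6, 8, 8, 10]
Sorted: [1, 3, 3, 3, 4, 8, 10, 10, 12, 12]


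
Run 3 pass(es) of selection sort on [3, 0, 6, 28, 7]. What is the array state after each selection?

Pass 1: Select minimum 0 at index 1, swap -> [0, 3, 6, 28, 7]
Pass 2: Select minimum 3 at index 1, swap -> [0, 3, 6, 28, 7]
Pass 3: Select minimum 6 at index 2, swap -> [0, 3, 6, 28, 7]


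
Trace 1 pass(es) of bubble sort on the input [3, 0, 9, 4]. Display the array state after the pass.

After pass 1: [0, 3, 4, 9] (2 swaps)
Total swaps: 2


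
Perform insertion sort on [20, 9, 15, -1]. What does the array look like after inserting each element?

First element 20 is already 'sorted'
Insert 9: shifted 1 elements -> [9, 20, 15, -1]
Insert 15: shifted 1 elements -> [9, 15, 20, -1]
Insert -1: shifted 3 elements -> [-1, 9, 15, 20]


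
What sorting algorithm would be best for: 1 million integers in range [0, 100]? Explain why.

Best choice: Counting sort
Reason: O(n + k) where k=100 is small; linear time beats O(n log n)


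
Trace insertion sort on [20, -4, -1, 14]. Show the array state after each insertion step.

First element 20 is already 'sorted'
Insert -4: shifted 1 elements -> [-4, 20, -1, 14]
Insert -1: shifted 1 elements -> [-4, -1, 20, 14]
Insert 14: shifted 1 elements -> [-4, -1, 14, 20]


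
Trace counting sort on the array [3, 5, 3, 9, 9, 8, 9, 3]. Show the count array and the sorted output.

Count array: [0, 0, 0, 3, 0, 1, 0, 0, 1, 3]
(count[i] = number of elements equal to i)
Cumulative count: [0, 0, 0, 3, 3, 4, 4, 4, 5, 8]
Sorted: [3, 3, 3, 5, 8, 9, 9, 9]


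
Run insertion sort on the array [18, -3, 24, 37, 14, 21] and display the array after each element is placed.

First element 18 is already 'sorted'
Insert -3: shifted 1 elements -> [-3, 18, 24, 37, 14, 21]
Insert 24: shifted 0 elements -> [-3, 18, 24, 37, 14, 21]
Insert 37: shifted 0 elements -> [-3, 18, 24, 37, 14, 21]
Insert 14: shifted 3 elements -> [-3, 14, 18, 24, 37, 21]
Insert 21: shifted 2 elements -> [-3, 14, 18, 21, 24, 37]
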